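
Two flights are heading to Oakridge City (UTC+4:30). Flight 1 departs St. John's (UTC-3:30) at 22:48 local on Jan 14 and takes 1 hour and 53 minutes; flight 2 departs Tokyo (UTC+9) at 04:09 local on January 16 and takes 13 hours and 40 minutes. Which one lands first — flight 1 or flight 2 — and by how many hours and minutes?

Flight 1 in UTC: 22:48 + 3:30 = 02:18 on Jan 15.
+1 hour 53 minutes → arrive 04:11 UTC on Jan 15.
Flight 2 in UTC: 04:09 − 9:00 = 19:09 on Jan 15.
+13 hours 40 minutes → arrive 08:49 UTC on Jan 16.
Flight 1 lands earlier by 28 hours 38 minutes.

the first, by 28 hours 38 minutes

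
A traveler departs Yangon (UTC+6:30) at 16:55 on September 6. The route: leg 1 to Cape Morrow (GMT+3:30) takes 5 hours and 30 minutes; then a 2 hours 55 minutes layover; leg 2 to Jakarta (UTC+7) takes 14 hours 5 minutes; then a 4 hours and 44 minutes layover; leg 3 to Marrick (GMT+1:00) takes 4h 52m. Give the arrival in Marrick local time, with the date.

Convert departure to UTC: 16:55 − 6:30 = 10:25 UTC on Sep 6.
Add 5 hours 30 minutes leg 1 → 15:55 UTC.
Add 2 hours 55 minutes layover in Cape Morrow → 18:50 UTC.
Add 14 hours and 5 minutes leg 2 → 08:55 UTC (Sep 7).
Add 4 hours 44 minutes layover in Jakarta → 13:39 UTC.
Add 4 hours and 52 minutes leg 3 → 18:31 UTC.
Marrick is UTC+1:00, so local arrival = 18:31 + 1:00 = 19:31 on Sep 7.

19:31 on September 7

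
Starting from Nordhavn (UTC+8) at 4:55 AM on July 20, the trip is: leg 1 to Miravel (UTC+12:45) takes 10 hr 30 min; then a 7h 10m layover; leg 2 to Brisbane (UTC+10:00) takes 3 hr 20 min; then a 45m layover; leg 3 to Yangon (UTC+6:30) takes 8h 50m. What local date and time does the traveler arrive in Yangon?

10:00 AM on Jul 21

Convert departure to UTC: 4:55 AM − 8:00 = 8:55 PM UTC on Jul 19.
Add 10 hours and 30 minutes leg 1 → 7:25 AM UTC (Jul 20).
Add 7 hours and 10 minutes layover in Miravel → 2:35 PM UTC.
Add 3 hours 20 minutes leg 2 → 5:55 PM UTC.
Add 45 minutes layover in Brisbane → 6:40 PM UTC.
Add 8 hours and 50 minutes leg 3 → 3:30 AM UTC (Jul 21).
Yangon is UTC+6:30, so local arrival = 3:30 AM + 6:30 = 10:00 AM on Jul 21.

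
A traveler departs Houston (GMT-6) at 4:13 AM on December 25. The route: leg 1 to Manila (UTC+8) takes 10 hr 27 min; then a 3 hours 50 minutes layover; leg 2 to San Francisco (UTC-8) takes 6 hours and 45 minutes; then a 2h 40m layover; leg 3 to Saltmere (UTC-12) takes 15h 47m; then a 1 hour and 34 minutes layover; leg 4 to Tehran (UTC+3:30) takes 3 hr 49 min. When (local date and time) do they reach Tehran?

Convert departure to UTC: 4:13 AM + 6:00 = 10:13 AM UTC on Dec 25.
Add 10 hours and 27 minutes leg 1 → 8:40 PM UTC.
Add 3 hours 50 minutes layover in Manila → 12:30 AM UTC (Dec 26).
Add 6 hours 45 minutes leg 2 → 7:15 AM UTC.
Add 2 hours and 40 minutes layover in San Francisco → 9:55 AM UTC.
Add 15 hours and 47 minutes leg 3 → 1:42 AM UTC (Dec 27).
Add 1 hour and 34 minutes layover in Saltmere → 3:16 AM UTC.
Add 3 hours 49 minutes leg 4 → 7:05 AM UTC.
Tehran is UTC+3:30, so local arrival = 7:05 AM + 3:30 = 10:35 AM on Dec 27.

10:35 AM on December 27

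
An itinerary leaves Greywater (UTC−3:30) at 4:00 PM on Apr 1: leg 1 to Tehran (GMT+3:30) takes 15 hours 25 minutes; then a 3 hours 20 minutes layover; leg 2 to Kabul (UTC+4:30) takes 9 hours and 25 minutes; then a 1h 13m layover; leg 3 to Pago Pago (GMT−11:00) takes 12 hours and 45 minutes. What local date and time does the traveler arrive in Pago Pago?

Convert departure to UTC: 4:00 PM + 3:30 = 7:30 PM UTC on Apr 1.
Add 15 hours and 25 minutes leg 1 → 10:55 AM UTC (Apr 2).
Add 3 hours 20 minutes layover in Tehran → 2:15 PM UTC.
Add 9 hours 25 minutes leg 2 → 11:40 PM UTC.
Add 1 hour 13 minutes layover in Kabul → 12:53 AM UTC (Apr 3).
Add 12 hours 45 minutes leg 3 → 1:38 PM UTC.
Pago Pago is UTC−11:00, so local arrival = 1:38 PM − 11:00 = 2:38 AM on Apr 3.

2:38 AM on April 3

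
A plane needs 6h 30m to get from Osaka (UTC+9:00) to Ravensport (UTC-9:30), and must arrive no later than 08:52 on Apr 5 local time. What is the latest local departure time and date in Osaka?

20:52 on April 5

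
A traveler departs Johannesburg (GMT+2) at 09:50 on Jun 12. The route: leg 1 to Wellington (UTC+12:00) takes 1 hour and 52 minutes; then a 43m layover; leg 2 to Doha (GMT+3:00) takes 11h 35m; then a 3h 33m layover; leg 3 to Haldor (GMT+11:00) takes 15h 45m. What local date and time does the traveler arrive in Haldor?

04:18 on June 14

Convert departure to UTC: 09:50 − 2:00 = 07:50 UTC on Jun 12.
Add 1 hour and 52 minutes leg 1 → 09:42 UTC.
Add 43 minutes layover in Wellington → 10:25 UTC.
Add 11 hours 35 minutes leg 2 → 22:00 UTC.
Add 3 hours 33 minutes layover in Doha → 01:33 UTC (Jun 13).
Add 15 hours and 45 minutes leg 3 → 17:18 UTC.
Haldor is UTC+11:00, so local arrival = 17:18 + 11:00 = 04:18 on Jun 14.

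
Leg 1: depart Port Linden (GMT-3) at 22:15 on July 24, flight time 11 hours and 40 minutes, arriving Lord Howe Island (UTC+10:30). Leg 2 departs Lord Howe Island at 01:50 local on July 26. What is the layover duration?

2 hours 25 minutes

Convert departure to UTC: 22:15 + 3:00 = 01:15 UTC on Jul 25.
Add 11 hours 40 minutes flight time → 12:55 UTC.
Lord Howe Island is UTC+10:30, so local arrival = 12:55 + 10:30 = 23:25 on Jul 25.
Layover = 01:50 − 23:25 (+1 day) = 2 hours 25 minutes.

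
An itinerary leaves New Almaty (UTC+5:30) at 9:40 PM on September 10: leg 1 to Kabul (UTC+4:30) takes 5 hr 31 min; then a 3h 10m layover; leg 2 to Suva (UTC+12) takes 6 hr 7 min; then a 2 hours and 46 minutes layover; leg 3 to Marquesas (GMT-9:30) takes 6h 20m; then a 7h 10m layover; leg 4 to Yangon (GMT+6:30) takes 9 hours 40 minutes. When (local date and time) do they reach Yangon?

3:24 PM on Sep 12

Convert departure to UTC: 9:40 PM − 5:30 = 4:10 PM UTC on Sep 10.
Add 5 hours and 31 minutes leg 1 → 9:41 PM UTC.
Add 3 hours and 10 minutes layover in Kabul → 12:51 AM UTC (Sep 11).
Add 6 hours and 7 minutes leg 2 → 6:58 AM UTC.
Add 2 hours 46 minutes layover in Suva → 9:44 AM UTC.
Add 6 hours and 20 minutes leg 3 → 4:04 PM UTC.
Add 7 hours and 10 minutes layover in Marquesas → 11:14 PM UTC.
Add 9 hours 40 minutes leg 4 → 8:54 AM UTC (Sep 12).
Yangon is UTC+6:30, so local arrival = 8:54 AM + 6:30 = 3:24 PM on Sep 12.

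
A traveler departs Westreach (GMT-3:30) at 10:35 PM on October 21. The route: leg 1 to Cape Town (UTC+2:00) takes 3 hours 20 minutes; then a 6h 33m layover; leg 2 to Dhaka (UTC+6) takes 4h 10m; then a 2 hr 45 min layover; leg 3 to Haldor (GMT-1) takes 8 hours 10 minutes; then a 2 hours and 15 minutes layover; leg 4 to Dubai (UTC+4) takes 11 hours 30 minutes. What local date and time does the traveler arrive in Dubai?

8:48 PM on Oct 23

Convert departure to UTC: 10:35 PM + 3:30 = 2:05 AM UTC on Oct 22.
Add 3 hours and 20 minutes leg 1 → 5:25 AM UTC.
Add 6 hours and 33 minutes layover in Cape Town → 11:58 AM UTC.
Add 4 hours and 10 minutes leg 2 → 4:08 PM UTC.
Add 2 hours 45 minutes layover in Dhaka → 6:53 PM UTC.
Add 8 hours 10 minutes leg 3 → 3:03 AM UTC (Oct 23).
Add 2 hours and 15 minutes layover in Haldor → 5:18 AM UTC.
Add 11 hours and 30 minutes leg 4 → 4:48 PM UTC.
Dubai is UTC+4:00, so local arrival = 4:48 PM + 4:00 = 8:48 PM on Oct 23.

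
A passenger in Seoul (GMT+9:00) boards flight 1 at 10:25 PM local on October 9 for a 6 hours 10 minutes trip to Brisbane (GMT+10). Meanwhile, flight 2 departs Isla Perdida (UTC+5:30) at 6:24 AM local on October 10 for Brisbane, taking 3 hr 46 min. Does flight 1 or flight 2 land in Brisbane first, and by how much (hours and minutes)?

Flight 1 in UTC: 10:25 PM − 9:00 = 1:25 PM on Oct 9.
+6 hours 10 minutes → arrive 7:35 PM UTC on Oct 9.
Flight 2 in UTC: 6:24 AM − 5:30 = 12:54 AM on Oct 10.
+3 hours 46 minutes → arrive 4:40 AM UTC on Oct 10.
Flight 1 lands earlier by 9 hours 5 minutes.

the first, by 9 hours 5 minutes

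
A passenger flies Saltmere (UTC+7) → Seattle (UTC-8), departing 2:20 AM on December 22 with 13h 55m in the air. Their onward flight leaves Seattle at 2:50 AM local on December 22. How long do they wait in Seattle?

1 hour 35 minutes

Convert departure to UTC: 2:20 AM − 7:00 = 7:20 PM UTC on Dec 21.
Add 13 hours and 55 minutes flight time → 9:15 AM UTC (Dec 22).
Seattle is UTC−8:00, so local arrival = 9:15 AM − 8:00 = 1:15 AM on Dec 22.
Layover = 2:50 AM − 1:15 AM = 1 hour 35 minutes.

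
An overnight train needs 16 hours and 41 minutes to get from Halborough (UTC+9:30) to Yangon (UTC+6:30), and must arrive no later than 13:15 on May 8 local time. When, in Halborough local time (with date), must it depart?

Target arrival in UTC: 13:15 − 6:30 = 06:45 on May 8.
Subtract 16 hours 41 minutes → departure 14:04 UTC on May 7.
Halborough is UTC+9:30: 14:04 + 9:30 = 23:34 on May 7.

23:34 on May 7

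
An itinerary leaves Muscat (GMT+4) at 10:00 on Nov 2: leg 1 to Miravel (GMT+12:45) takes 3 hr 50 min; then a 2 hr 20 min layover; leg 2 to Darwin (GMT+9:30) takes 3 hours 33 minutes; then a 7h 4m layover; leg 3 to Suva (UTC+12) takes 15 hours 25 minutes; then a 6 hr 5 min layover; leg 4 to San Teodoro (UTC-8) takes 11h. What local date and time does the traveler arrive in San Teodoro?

23:17 on November 3

Convert departure to UTC: 10:00 − 4:00 = 06:00 UTC on Nov 2.
Add 3 hours 50 minutes leg 1 → 09:50 UTC.
Add 2 hours 20 minutes layover in Miravel → 12:10 UTC.
Add 3 hours and 33 minutes leg 2 → 15:43 UTC.
Add 7 hours and 4 minutes layover in Darwin → 22:47 UTC.
Add 15 hours 25 minutes leg 3 → 14:12 UTC (Nov 3).
Add 6 hours and 5 minutes layover in Suva → 20:17 UTC.
Add 11 hours leg 4 → 07:17 UTC (Nov 4).
San Teodoro is UTC−8:00, so local arrival = 07:17 − 8:00 = 23:17 on Nov 3.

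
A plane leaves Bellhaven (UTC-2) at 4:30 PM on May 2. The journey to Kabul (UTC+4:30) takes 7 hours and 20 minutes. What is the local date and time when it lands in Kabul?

Kabul is 6:30 ahead of Bellhaven.
After 7 hours and 20 minutes it is 11:50 PM in Bellhaven.
Shift by the zone difference: 11:50 PM + 6:30 = 6:20 AM on May 3 in Kabul.

6:20 AM on May 3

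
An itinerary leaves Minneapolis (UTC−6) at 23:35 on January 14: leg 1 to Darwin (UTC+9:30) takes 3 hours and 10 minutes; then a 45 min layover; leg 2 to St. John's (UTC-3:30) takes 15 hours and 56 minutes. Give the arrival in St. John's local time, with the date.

Convert departure to UTC: 23:35 + 6:00 = 05:35 UTC on Jan 15.
Add 3 hours 10 minutes leg 1 → 08:45 UTC.
Add 45 minutes layover in Darwin → 09:30 UTC.
Add 15 hours 56 minutes leg 2 → 01:26 UTC (Jan 16).
St. John's is UTC−3:30, so local arrival = 01:26 − 3:30 = 21:56 on Jan 15.

21:56 on Jan 15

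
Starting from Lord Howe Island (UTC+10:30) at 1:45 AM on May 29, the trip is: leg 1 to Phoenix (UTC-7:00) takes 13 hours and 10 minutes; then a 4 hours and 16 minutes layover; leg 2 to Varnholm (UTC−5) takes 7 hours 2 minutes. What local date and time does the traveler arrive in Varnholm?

10:43 AM on May 29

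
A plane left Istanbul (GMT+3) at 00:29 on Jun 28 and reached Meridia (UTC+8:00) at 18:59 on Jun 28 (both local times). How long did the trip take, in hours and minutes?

Departure in UTC: 00:29 − 3:00 = 21:29 on Jun 27.
Arrival in UTC: 18:59 − 8:00 = 10:59 on Jun 28.
Elapsed = 10:59 − 21:29 (+1 day) = 13 hours 30 minutes.

13 hours 30 minutes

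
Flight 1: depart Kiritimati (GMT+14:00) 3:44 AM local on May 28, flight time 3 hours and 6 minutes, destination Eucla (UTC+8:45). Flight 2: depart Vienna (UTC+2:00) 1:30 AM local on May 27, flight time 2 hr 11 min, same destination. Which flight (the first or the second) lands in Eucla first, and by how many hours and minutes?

the second, by 15 hours 9 minutes

Flight 1 in UTC: 3:44 AM − 14:00 = 1:44 PM on May 27.
+3 hours 6 minutes → arrive 4:50 PM UTC on May 27.
Flight 2 in UTC: 1:30 AM − 2:00 = 11:30 PM on May 26.
+2 hours and 11 minutes → arrive 1:41 AM UTC on May 27.
Flight 2 lands earlier by 15 hours 9 minutes.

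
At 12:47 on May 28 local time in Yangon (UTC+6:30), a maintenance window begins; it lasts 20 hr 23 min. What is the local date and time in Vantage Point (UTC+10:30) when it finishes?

13:10 on May 29

Convert start to UTC: 12:47 − 6:30 = 06:17 UTC on May 28.
Add 20 hours 23 minutes duration → 02:40 UTC (May 29).
Vantage Point is UTC+10:30, so local end time = 02:40 + 10:30 = 13:10 on May 29.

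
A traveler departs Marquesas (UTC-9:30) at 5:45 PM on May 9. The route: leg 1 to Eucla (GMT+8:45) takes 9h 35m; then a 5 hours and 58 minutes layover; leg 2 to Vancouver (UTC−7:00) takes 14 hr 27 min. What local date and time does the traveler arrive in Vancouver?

Convert departure to UTC: 5:45 PM + 9:30 = 3:15 AM UTC on May 10.
Add 9 hours 35 minutes leg 1 → 12:50 PM UTC.
Add 5 hours 58 minutes layover in Eucla → 6:48 PM UTC.
Add 14 hours and 27 minutes leg 2 → 9:15 AM UTC (May 11).
Vancouver is UTC−7:00, so local arrival = 9:15 AM − 7:00 = 2:15 AM on May 11.

2:15 AM on May 11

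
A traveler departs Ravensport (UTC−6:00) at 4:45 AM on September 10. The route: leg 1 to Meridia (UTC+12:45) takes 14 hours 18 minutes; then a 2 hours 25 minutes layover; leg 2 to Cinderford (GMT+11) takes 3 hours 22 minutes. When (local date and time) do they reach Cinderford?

5:50 PM on September 11

Convert departure to UTC: 4:45 AM + 6:00 = 10:45 AM UTC on Sep 10.
Add 14 hours 18 minutes leg 1 → 1:03 AM UTC (Sep 11).
Add 2 hours 25 minutes layover in Meridia → 3:28 AM UTC.
Add 3 hours 22 minutes leg 2 → 6:50 AM UTC.
Cinderford is UTC+11:00, so local arrival = 6:50 AM + 11:00 = 5:50 PM on Sep 11.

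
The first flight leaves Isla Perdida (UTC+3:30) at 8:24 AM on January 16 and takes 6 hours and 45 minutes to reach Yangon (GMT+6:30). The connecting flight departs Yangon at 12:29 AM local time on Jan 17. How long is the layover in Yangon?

6 hours 20 minutes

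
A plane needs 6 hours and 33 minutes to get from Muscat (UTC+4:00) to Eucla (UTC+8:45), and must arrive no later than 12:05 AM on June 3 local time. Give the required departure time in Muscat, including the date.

Target arrival in UTC: 12:05 AM − 8:45 = 3:20 PM on Jun 2.
Subtract 6 hours 33 minutes → departure 8:47 AM UTC on Jun 2.
Muscat is UTC+4:00: 8:47 AM + 4:00 = 12:47 PM on Jun 2.

12:47 PM on June 2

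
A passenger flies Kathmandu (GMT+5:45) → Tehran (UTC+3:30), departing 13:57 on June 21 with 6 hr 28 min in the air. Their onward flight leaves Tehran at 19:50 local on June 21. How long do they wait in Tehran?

1 hour 40 minutes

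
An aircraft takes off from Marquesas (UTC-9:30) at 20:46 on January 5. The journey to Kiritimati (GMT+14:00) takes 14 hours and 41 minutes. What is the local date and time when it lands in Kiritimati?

10:57 on Jan 7

Convert departure to UTC: 20:46 + 9:30 = 06:16 UTC on Jan 6.
Add 14 hours and 41 minutes travel time → 20:57 UTC.
Kiritimati is UTC+14:00, so local arrival = 20:57 + 14:00 = 10:57 on Jan 7.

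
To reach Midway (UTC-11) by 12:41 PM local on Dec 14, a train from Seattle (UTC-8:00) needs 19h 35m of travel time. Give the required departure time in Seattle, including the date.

Target arrival in UTC: 12:41 PM + 11:00 = 11:41 PM on Dec 14.
Subtract 19 hours and 35 minutes → departure 4:06 AM UTC on Dec 14.
Seattle is UTC−8:00: 4:06 AM − 8:00 = 8:06 PM on Dec 13.

8:06 PM on December 13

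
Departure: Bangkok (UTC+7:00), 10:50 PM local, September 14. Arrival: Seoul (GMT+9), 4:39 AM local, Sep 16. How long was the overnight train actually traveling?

27 hours 49 minutes

Departure in UTC: 10:50 PM − 7:00 = 3:50 PM on Sep 14.
Arrival in UTC: 4:39 AM − 9:00 = 7:39 PM on Sep 15.
Elapsed = 7:39 PM − 3:50 PM (+1 day) = 27 hours 49 minutes.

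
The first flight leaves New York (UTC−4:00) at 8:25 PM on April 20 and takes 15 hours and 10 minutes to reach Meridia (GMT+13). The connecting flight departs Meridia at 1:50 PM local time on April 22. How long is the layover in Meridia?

Convert departure to UTC: 8:25 PM + 4:00 = 12:25 AM UTC on Apr 21.
Add 15 hours and 10 minutes flight time → 3:35 PM UTC.
Meridia is UTC+13:00, so local arrival = 3:35 PM + 13:00 = 4:35 AM on Apr 22.
Layover = 1:50 PM − 4:35 AM = 9 hours 15 minutes.

9 hours 15 minutes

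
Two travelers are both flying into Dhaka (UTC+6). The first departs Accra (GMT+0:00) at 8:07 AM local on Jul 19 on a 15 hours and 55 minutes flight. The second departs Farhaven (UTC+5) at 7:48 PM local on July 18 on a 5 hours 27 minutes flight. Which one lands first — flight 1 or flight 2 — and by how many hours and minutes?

Flight 1 departs at 8:07 AM UTC (Jul 19).
+15 hours and 55 minutes → arrive 12:02 AM UTC on Jul 20.
Flight 2 in UTC: 7:48 PM − 5:00 = 2:48 PM on Jul 18.
+5 hours and 27 minutes → arrive 8:15 PM UTC on Jul 18.
Flight 2 lands earlier by 27 hours 47 minutes.

the second, by 27 hours 47 minutes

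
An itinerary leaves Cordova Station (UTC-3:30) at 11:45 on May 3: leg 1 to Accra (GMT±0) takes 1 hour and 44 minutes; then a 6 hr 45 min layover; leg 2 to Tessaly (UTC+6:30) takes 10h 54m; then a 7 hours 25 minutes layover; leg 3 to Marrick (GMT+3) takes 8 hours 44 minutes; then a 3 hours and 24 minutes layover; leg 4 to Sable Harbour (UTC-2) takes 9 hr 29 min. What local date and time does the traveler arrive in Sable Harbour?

13:40 on May 5

Convert departure to UTC: 11:45 + 3:30 = 15:15 UTC on May 3.
Add 1 hour 44 minutes leg 1 → 16:59 UTC.
Add 6 hours and 45 minutes layover in Accra → 23:44 UTC.
Add 10 hours 54 minutes leg 2 → 10:38 UTC (May 4).
Add 7 hours and 25 minutes layover in Tessaly → 18:03 UTC.
Add 8 hours 44 minutes leg 3 → 02:47 UTC (May 5).
Add 3 hours 24 minutes layover in Marrick → 06:11 UTC.
Add 9 hours and 29 minutes leg 4 → 15:40 UTC.
Sable Harbour is UTC−2:00, so local arrival = 15:40 − 2:00 = 13:40 on May 5.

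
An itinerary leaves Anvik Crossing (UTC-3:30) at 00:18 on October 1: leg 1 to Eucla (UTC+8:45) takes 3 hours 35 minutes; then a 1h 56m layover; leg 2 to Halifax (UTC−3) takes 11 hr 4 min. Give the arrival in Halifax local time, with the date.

17:23 on October 1

Convert departure to UTC: 00:18 + 3:30 = 03:48 UTC on Oct 1.
Add 3 hours and 35 minutes leg 1 → 07:23 UTC.
Add 1 hour and 56 minutes layover in Eucla → 09:19 UTC.
Add 11 hours and 4 minutes leg 2 → 20:23 UTC.
Halifax is UTC−3:00, so local arrival = 20:23 − 3:00 = 17:23 on Oct 1.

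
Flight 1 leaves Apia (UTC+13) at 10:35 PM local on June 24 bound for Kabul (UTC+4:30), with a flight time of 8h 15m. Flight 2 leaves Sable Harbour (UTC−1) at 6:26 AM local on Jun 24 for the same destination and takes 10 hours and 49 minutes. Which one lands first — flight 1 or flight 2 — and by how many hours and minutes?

Flight 1 in UTC: 10:35 PM − 13:00 = 9:35 AM on Jun 24.
+8 hours 15 minutes → arrive 5:50 PM UTC on Jun 24.
Flight 2 in UTC: 6:26 AM + 1:00 = 7:26 AM on Jun 24.
+10 hours and 49 minutes → arrive 6:15 PM UTC on Jun 24.
Flight 1 lands earlier by 25 minutes.

the first, by 25 minutes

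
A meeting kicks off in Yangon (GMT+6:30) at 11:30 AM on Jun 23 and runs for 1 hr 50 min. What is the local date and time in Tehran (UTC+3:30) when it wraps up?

10:20 AM on June 23

Convert start to UTC: 11:30 AM − 6:30 = 5:00 AM UTC on Jun 23.
Add 1 hour and 50 minutes duration → 6:50 AM UTC.
Tehran is UTC+3:30, so local end time = 6:50 AM + 3:30 = 10:20 AM on Jun 23.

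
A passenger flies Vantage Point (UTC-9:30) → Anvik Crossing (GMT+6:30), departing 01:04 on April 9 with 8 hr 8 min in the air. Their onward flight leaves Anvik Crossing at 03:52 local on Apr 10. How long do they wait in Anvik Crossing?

2 hours 40 minutes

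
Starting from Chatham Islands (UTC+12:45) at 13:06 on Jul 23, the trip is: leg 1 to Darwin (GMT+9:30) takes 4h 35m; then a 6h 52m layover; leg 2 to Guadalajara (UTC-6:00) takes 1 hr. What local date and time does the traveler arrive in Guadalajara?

06:48 on July 23

Convert departure to UTC: 13:06 − 12:45 = 00:21 UTC on Jul 23.
Add 4 hours 35 minutes leg 1 → 04:56 UTC.
Add 6 hours and 52 minutes layover in Darwin → 11:48 UTC.
Add 1 hour leg 2 → 12:48 UTC.
Guadalajara is UTC−6:00, so local arrival = 12:48 − 6:00 = 06:48 on Jul 23.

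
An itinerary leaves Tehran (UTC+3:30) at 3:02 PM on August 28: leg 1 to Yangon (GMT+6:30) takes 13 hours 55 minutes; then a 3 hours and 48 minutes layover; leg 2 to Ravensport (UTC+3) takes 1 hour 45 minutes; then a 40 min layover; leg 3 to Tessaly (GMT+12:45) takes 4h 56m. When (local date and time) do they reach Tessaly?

Convert departure to UTC: 3:02 PM − 3:30 = 11:32 AM UTC on Aug 28.
Add 13 hours 55 minutes leg 1 → 1:27 AM UTC (Aug 29).
Add 3 hours and 48 minutes layover in Yangon → 5:15 AM UTC.
Add 1 hour and 45 minutes leg 2 → 7:00 AM UTC.
Add 40 minutes layover in Ravensport → 7:40 AM UTC.
Add 4 hours and 56 minutes leg 3 → 12:36 PM UTC.
Tessaly is UTC+12:45, so local arrival = 12:36 PM + 12:45 = 1:21 AM on Aug 30.

1:21 AM on August 30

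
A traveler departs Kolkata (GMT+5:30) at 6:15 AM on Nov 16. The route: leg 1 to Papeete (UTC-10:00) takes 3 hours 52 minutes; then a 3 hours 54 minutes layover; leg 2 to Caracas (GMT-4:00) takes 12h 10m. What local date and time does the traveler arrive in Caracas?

4:41 PM on Nov 16

Convert departure to UTC: 6:15 AM − 5:30 = 12:45 AM UTC on Nov 16.
Add 3 hours 52 minutes leg 1 → 4:37 AM UTC.
Add 3 hours and 54 minutes layover in Papeete → 8:31 AM UTC.
Add 12 hours 10 minutes leg 2 → 8:41 PM UTC.
Caracas is UTC−4:00, so local arrival = 8:41 PM − 4:00 = 4:41 PM on Nov 16.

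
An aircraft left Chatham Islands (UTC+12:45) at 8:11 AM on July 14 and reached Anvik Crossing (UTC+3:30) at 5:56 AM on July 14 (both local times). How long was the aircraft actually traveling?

Anvik Crossing is 9:15 behind Chatham Islands.
Clock-face elapsed time (ignoring zones) is −2 hours 15 minutes.
Actual elapsed = −2 hours 15 minutes + 9:15 = 7 hours.

7 hours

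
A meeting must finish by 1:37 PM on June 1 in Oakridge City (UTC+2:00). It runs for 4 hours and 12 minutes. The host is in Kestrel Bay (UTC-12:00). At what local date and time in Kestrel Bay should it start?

Target end time in UTC: 1:37 PM − 2:00 = 11:37 AM on Jun 1.
Subtract 4 hours 12 minutes → start 7:25 AM UTC on Jun 1.
Kestrel Bay is UTC−12:00: 7:25 AM − 12:00 = 7:25 PM on May 31.

7:25 PM on May 31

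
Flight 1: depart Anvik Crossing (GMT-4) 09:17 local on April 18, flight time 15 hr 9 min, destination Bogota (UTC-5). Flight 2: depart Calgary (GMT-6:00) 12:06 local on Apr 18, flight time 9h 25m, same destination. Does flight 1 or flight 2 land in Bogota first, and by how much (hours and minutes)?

the second, by 55 minutes

Flight 1 in UTC: 09:17 + 4:00 = 13:17 on Apr 18.
+15 hours and 9 minutes → arrive 04:26 UTC on Apr 19.
Flight 2 in UTC: 12:06 + 6:00 = 18:06 on Apr 18.
+9 hours 25 minutes → arrive 03:31 UTC on Apr 19.
Flight 2 lands earlier by 55 minutes.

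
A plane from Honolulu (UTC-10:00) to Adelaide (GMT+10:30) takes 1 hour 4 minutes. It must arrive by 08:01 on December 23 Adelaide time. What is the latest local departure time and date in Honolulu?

10:27 on December 22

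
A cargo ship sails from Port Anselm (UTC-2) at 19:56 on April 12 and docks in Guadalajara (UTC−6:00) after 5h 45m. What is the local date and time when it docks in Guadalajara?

Convert departure to UTC: 19:56 + 2:00 = 21:56 UTC on Apr 12.
Add 5 hours 45 minutes travel time → 03:41 UTC (Apr 13).
Guadalajara is UTC−6:00, so local arrival = 03:41 − 6:00 = 21:41 on Apr 12.

21:41 on Apr 12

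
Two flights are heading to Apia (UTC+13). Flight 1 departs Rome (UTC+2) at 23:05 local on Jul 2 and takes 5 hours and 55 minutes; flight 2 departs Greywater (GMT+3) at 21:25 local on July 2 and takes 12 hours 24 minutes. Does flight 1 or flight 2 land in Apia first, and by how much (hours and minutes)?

the first, by 3 hours 49 minutes

Flight 1 in UTC: 23:05 − 2:00 = 21:05 on Jul 2.
+5 hours and 55 minutes → arrive 03:00 UTC on Jul 3.
Flight 2 in UTC: 21:25 − 3:00 = 18:25 on Jul 2.
+12 hours 24 minutes → arrive 06:49 UTC on Jul 3.
Flight 1 lands earlier by 3 hours 49 minutes.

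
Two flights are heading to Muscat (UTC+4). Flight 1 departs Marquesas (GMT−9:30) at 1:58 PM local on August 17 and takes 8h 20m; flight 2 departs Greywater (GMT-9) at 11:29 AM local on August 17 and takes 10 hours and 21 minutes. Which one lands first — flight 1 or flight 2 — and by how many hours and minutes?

the second, by 58 minutes

Flight 1 in UTC: 1:58 PM + 9:30 = 11:28 PM on Aug 17.
+8 hours and 20 minutes → arrive 7:48 AM UTC on Aug 18.
Flight 2 in UTC: 11:29 AM + 9:00 = 8:29 PM on Aug 17.
+10 hours 21 minutes → arrive 6:50 AM UTC on Aug 18.
Flight 2 lands earlier by 58 minutes.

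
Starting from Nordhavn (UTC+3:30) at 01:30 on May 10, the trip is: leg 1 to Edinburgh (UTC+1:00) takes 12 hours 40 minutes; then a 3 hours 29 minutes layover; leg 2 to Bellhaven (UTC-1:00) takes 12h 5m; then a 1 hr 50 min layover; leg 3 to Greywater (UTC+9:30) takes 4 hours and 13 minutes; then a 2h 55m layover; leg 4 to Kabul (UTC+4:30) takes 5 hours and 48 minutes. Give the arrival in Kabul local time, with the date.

21:30 on May 11

Convert departure to UTC: 01:30 − 3:30 = 22:00 UTC on May 9.
Add 12 hours 40 minutes leg 1 → 10:40 UTC (May 10).
Add 3 hours 29 minutes layover in Edinburgh → 14:09 UTC.
Add 12 hours 5 minutes leg 2 → 02:14 UTC (May 11).
Add 1 hour and 50 minutes layover in Bellhaven → 04:04 UTC.
Add 4 hours 13 minutes leg 3 → 08:17 UTC.
Add 2 hours and 55 minutes layover in Greywater → 11:12 UTC.
Add 5 hours and 48 minutes leg 4 → 17:00 UTC.
Kabul is UTC+4:30, so local arrival = 17:00 + 4:30 = 21:30 on May 11.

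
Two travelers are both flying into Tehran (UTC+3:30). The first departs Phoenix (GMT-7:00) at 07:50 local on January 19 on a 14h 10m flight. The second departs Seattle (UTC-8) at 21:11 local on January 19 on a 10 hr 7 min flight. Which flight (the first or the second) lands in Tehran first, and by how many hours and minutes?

the first, by 10 hours 18 minutes

Flight 1 in UTC: 07:50 + 7:00 = 14:50 on Jan 19.
+14 hours 10 minutes → arrive 05:00 UTC on Jan 20.
Flight 2 in UTC: 21:11 + 8:00 = 05:11 on Jan 20.
+10 hours 7 minutes → arrive 15:18 UTC on Jan 20.
Flight 1 lands earlier by 10 hours 18 minutes.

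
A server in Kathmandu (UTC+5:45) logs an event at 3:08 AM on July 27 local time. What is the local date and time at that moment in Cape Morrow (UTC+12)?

Cape Morrow is 6:15 ahead of Kathmandu.
Shift by the zone difference: 3:08 AM + 6:15 = 9:23 AM on Jul 27 in Cape Morrow.

9:23 AM on July 27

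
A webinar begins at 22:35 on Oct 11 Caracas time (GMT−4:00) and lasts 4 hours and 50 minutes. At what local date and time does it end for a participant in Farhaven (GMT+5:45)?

13:10 on Oct 12

Convert start to UTC: 22:35 + 4:00 = 02:35 UTC on Oct 12.
Add 4 hours 50 minutes duration → 07:25 UTC.
Farhaven is UTC+5:45, so local end time = 07:25 + 5:45 = 13:10 on Oct 12.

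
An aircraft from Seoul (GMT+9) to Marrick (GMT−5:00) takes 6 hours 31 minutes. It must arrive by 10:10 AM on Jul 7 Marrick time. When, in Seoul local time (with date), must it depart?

5:39 PM on July 7

Target arrival in UTC: 10:10 AM + 5:00 = 3:10 PM on Jul 7.
Subtract 6 hours 31 minutes → departure 8:39 AM UTC on Jul 7.
Seoul is UTC+9:00: 8:39 AM + 9:00 = 5:39 PM on Jul 7.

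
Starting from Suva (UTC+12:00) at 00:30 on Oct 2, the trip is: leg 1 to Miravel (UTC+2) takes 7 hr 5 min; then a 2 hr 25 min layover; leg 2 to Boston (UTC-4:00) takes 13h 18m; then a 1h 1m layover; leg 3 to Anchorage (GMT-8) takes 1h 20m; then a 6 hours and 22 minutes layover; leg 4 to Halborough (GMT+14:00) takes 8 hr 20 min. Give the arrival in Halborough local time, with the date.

Convert departure to UTC: 00:30 − 12:00 = 12:30 UTC on Oct 1.
Add 7 hours and 5 minutes leg 1 → 19:35 UTC.
Add 2 hours and 25 minutes layover in Miravel → 22:00 UTC.
Add 13 hours 18 minutes leg 2 → 11:18 UTC (Oct 2).
Add 1 hour 1 minute layover in Boston → 12:19 UTC.
Add 1 hour and 20 minutes leg 3 → 13:39 UTC.
Add 6 hours and 22 minutes layover in Anchorage → 20:01 UTC.
Add 8 hours and 20 minutes leg 4 → 04:21 UTC (Oct 3).
Halborough is UTC+14:00, so local arrival = 04:21 + 14:00 = 18:21 on Oct 3.

18:21 on October 3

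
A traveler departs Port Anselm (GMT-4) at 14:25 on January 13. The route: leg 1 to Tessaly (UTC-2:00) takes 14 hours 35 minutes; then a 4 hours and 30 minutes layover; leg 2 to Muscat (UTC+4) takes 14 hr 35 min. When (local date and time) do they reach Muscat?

08:05 on January 15

Convert departure to UTC: 14:25 + 4:00 = 18:25 UTC on Jan 13.
Add 14 hours and 35 minutes leg 1 → 09:00 UTC (Jan 14).
Add 4 hours 30 minutes layover in Tessaly → 13:30 UTC.
Add 14 hours 35 minutes leg 2 → 04:05 UTC (Jan 15).
Muscat is UTC+4:00, so local arrival = 04:05 + 4:00 = 08:05 on Jan 15.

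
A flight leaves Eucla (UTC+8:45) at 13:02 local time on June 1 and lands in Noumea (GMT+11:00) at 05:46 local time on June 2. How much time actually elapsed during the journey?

14 hours 29 minutes

Noumea is 2:15 ahead of Eucla.
Clock-face elapsed time (ignoring zones) is 16 hours 44 minutes.
Actual elapsed = 16 hours 44 minutes − 2:15 = 14 hours 29 minutes.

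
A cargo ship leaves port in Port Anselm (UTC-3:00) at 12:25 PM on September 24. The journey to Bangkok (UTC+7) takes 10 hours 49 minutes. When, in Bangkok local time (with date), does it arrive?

9:14 AM on Sep 25

Convert departure to UTC: 12:25 PM + 3:00 = 3:25 PM UTC on Sep 24.
Add 10 hours and 49 minutes travel time → 2:14 AM UTC (Sep 25).
Bangkok is UTC+7:00, so local arrival = 2:14 AM + 7:00 = 9:14 AM on Sep 25.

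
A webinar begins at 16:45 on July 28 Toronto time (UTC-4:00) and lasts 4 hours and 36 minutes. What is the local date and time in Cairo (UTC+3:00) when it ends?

04:21 on July 29

Convert start to UTC: 16:45 + 4:00 = 20:45 UTC on Jul 28.
Add 4 hours 36 minutes duration → 01:21 UTC (Jul 29).
Cairo is UTC+3:00, so local end time = 01:21 + 3:00 = 04:21 on Jul 29.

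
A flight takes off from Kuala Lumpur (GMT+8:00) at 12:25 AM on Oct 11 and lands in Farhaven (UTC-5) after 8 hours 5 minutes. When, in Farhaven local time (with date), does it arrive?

7:30 PM on Oct 10

Farhaven is 13:00 behind Kuala Lumpur.
After 8 hours 5 minutes it is 8:30 AM in Kuala Lumpur.
Shift by the zone difference: 8:30 AM − 13:00 = 7:30 PM on Oct 10 in Farhaven.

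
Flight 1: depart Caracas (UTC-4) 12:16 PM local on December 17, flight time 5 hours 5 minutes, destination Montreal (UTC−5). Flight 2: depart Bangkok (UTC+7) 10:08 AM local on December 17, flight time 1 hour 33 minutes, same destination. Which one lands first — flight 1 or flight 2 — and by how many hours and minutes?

the second, by 16 hours 40 minutes

Flight 1 in UTC: 12:16 PM + 4:00 = 4:16 PM on Dec 17.
+5 hours 5 minutes → arrive 9:21 PM UTC on Dec 17.
Flight 2 in UTC: 10:08 AM − 7:00 = 3:08 AM on Dec 17.
+1 hour 33 minutes → arrive 4:41 AM UTC on Dec 17.
Flight 2 lands earlier by 16 hours 40 minutes.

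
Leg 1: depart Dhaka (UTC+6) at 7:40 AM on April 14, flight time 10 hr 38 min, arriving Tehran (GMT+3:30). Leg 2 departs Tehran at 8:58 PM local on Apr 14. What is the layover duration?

Convert departure to UTC: 7:40 AM − 6:00 = 1:40 AM UTC on Apr 14.
Add 10 hours and 38 minutes flight time → 12:18 PM UTC.
Tehran is UTC+3:30, so local arrival = 12:18 PM + 3:30 = 3:48 PM on Apr 14.
Layover = 8:58 PM − 3:48 PM = 5 hours 10 minutes.

5 hours 10 minutes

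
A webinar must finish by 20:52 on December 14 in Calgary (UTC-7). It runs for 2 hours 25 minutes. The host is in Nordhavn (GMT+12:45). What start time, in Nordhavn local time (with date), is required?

14:12 on Dec 15

Target end time in UTC: 20:52 + 7:00 = 03:52 on Dec 15.
Subtract 2 hours and 25 minutes → start 01:27 UTC on Dec 15.
Nordhavn is UTC+12:45: 01:27 + 12:45 = 14:12 on Dec 15.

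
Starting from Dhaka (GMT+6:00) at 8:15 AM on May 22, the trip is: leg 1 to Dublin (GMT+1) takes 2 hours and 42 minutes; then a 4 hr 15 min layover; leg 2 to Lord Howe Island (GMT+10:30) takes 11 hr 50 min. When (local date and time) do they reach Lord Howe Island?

7:32 AM on May 23

Convert departure to UTC: 8:15 AM − 6:00 = 2:15 AM UTC on May 22.
Add 2 hours and 42 minutes leg 1 → 4:57 AM UTC.
Add 4 hours 15 minutes layover in Dublin → 9:12 AM UTC.
Add 11 hours and 50 minutes leg 2 → 9:02 PM UTC.
Lord Howe Island is UTC+10:30, so local arrival = 9:02 PM + 10:30 = 7:32 AM on May 23.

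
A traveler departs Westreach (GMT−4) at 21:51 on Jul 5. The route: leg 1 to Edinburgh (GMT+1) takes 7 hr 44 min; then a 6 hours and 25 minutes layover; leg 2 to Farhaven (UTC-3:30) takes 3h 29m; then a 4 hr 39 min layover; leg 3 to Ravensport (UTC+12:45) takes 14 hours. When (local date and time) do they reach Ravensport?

02:53 on July 8

Convert departure to UTC: 21:51 + 4:00 = 01:51 UTC on Jul 6.
Add 7 hours and 44 minutes leg 1 → 09:35 UTC.
Add 6 hours and 25 minutes layover in Edinburgh → 16:00 UTC.
Add 3 hours and 29 minutes leg 2 → 19:29 UTC.
Add 4 hours and 39 minutes layover in Farhaven → 00:08 UTC (Jul 7).
Add 14 hours leg 3 → 14:08 UTC.
Ravensport is UTC+12:45, so local arrival = 14:08 + 12:45 = 02:53 on Jul 8.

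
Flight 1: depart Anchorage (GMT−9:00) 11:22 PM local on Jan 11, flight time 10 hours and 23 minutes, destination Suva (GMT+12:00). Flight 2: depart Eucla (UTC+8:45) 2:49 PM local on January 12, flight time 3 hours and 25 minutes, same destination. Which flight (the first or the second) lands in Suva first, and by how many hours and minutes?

Flight 1 in UTC: 11:22 PM + 9:00 = 8:22 AM on Jan 12.
+10 hours 23 minutes → arrive 6:45 PM UTC on Jan 12.
Flight 2 in UTC: 2:49 PM − 8:45 = 6:04 AM on Jan 12.
+3 hours and 25 minutes → arrive 9:29 AM UTC on Jan 12.
Flight 2 lands earlier by 9 hours 16 minutes.

the second, by 9 hours 16 minutes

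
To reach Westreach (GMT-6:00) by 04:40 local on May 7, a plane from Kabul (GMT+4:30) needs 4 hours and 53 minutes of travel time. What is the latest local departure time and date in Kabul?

Target arrival in UTC: 04:40 + 6:00 = 10:40 on May 7.
Subtract 4 hours and 53 minutes → departure 05:47 UTC on May 7.
Kabul is UTC+4:30: 05:47 + 4:30 = 10:17 on May 7.

10:17 on May 7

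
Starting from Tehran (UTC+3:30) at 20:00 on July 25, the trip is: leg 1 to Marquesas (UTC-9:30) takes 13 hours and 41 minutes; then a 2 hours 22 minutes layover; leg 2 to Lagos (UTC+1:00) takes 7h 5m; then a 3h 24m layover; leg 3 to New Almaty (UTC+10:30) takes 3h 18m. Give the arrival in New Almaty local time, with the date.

Convert departure to UTC: 20:00 − 3:30 = 16:30 UTC on Jul 25.
Add 13 hours and 41 minutes leg 1 → 06:11 UTC (Jul 26).
Add 2 hours 22 minutes layover in Marquesas → 08:33 UTC.
Add 7 hours and 5 minutes leg 2 → 15:38 UTC.
Add 3 hours 24 minutes layover in Lagos → 19:02 UTC.
Add 3 hours 18 minutes leg 3 → 22:20 UTC.
New Almaty is UTC+10:30, so local arrival = 22:20 + 10:30 = 08:50 on Jul 27.

08:50 on July 27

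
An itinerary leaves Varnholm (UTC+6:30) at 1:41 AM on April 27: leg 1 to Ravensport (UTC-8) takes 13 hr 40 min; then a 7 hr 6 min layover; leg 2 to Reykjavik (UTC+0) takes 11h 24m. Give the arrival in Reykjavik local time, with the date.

3:21 AM on April 28

Convert departure to UTC: 1:41 AM − 6:30 = 7:11 PM UTC on Apr 26.
Add 13 hours and 40 minutes leg 1 → 8:51 AM UTC (Apr 27).
Add 7 hours and 6 minutes layover in Ravensport → 3:57 PM UTC.
Add 11 hours 24 minutes leg 2 → 3:21 AM UTC (Apr 28).
Reykjavik is UTC+0, so local arrival is the same: 3:21 AM on Apr 28.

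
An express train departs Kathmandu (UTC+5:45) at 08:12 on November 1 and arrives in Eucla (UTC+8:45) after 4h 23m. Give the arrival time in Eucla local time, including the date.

Convert departure to UTC: 08:12 − 5:45 = 02:27 UTC on Nov 1.
Add 4 hours 23 minutes travel time → 06:50 UTC.
Eucla is UTC+8:45, so local arrival = 06:50 + 8:45 = 15:35 on Nov 1.

15:35 on Nov 1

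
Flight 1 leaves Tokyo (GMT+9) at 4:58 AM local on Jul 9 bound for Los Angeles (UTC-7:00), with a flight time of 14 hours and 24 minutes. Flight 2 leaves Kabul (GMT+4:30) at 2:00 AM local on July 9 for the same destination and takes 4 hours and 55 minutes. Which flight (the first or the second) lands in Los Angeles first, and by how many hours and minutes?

the second, by 7 hours 57 minutes

Flight 1 in UTC: 4:58 AM − 9:00 = 7:58 PM on Jul 8.
+14 hours 24 minutes → arrive 10:22 AM UTC on Jul 9.
Flight 2 in UTC: 2:00 AM − 4:30 = 9:30 PM on Jul 8.
+4 hours 55 minutes → arrive 2:25 AM UTC on Jul 9.
Flight 2 lands earlier by 7 hours 57 minutes.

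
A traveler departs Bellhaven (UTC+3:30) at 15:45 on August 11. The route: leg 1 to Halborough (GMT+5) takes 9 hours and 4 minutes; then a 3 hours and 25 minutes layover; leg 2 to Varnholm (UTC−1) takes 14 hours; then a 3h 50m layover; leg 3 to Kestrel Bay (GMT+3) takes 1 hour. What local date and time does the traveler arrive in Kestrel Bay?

Convert departure to UTC: 15:45 − 3:30 = 12:15 UTC on Aug 11.
Add 9 hours and 4 minutes leg 1 → 21:19 UTC.
Add 3 hours 25 minutes layover in Halborough → 00:44 UTC (Aug 12).
Add 14 hours leg 2 → 14:44 UTC.
Add 3 hours and 50 minutes layover in Varnholm → 18:34 UTC.
Add 1 hour leg 3 → 19:34 UTC.
Kestrel Bay is UTC+3:00, so local arrival = 19:34 + 3:00 = 22:34 on Aug 12.

22:34 on Aug 12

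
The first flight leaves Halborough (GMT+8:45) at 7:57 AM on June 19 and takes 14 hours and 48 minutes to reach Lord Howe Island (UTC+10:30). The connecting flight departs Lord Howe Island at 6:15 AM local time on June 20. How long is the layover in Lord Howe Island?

5 hours 45 minutes

Convert departure to UTC: 7:57 AM − 8:45 = 11:12 PM UTC on Jun 18.
Add 14 hours 48 minutes flight time → 2:00 PM UTC (Jun 19).
Lord Howe Island is UTC+10:30, so local arrival = 2:00 PM + 10:30 = 12:30 AM on Jun 20.
Layover = 6:15 AM − 12:30 AM = 5 hours 45 minutes.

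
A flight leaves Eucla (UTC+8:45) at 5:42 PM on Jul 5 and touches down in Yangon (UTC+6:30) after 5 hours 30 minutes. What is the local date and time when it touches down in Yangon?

Convert departure to UTC: 5:42 PM − 8:45 = 8:57 AM UTC on Jul 5.
Add 5 hours 30 minutes travel time → 2:27 PM UTC.
Yangon is UTC+6:30, so local arrival = 2:27 PM + 6:30 = 8:57 PM on Jul 5.

8:57 PM on July 5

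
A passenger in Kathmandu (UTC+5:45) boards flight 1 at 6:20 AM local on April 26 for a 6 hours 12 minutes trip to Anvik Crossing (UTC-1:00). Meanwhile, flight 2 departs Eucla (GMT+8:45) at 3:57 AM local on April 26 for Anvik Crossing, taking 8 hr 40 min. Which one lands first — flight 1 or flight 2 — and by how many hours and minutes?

Flight 1 in UTC: 6:20 AM − 5:45 = 12:35 AM on Apr 26.
+6 hours and 12 minutes → arrive 6:47 AM UTC on Apr 26.
Flight 2 in UTC: 3:57 AM − 8:45 = 7:12 PM on Apr 25.
+8 hours 40 minutes → arrive 3:52 AM UTC on Apr 26.
Flight 2 lands earlier by 2 hours 55 minutes.

the second, by 2 hours 55 minutes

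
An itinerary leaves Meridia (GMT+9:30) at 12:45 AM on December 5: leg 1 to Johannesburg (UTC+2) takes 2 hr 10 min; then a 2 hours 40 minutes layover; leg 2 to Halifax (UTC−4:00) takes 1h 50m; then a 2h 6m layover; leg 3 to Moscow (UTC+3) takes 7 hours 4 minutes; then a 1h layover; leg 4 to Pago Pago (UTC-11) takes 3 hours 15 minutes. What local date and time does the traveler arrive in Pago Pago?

Convert departure to UTC: 12:45 AM − 9:30 = 3:15 PM UTC on Dec 4.
Add 2 hours and 10 minutes leg 1 → 5:25 PM UTC.
Add 2 hours and 40 minutes layover in Johannesburg → 8:05 PM UTC.
Add 1 hour and 50 minutes leg 2 → 9:55 PM UTC.
Add 2 hours and 6 minutes layover in Halifax → 12:01 AM UTC (Dec 5).
Add 7 hours 4 minutes leg 3 → 7:05 AM UTC.
Add 1 hour layover in Moscow → 8:05 AM UTC.
Add 3 hours and 15 minutes leg 4 → 11:20 AM UTC.
Pago Pago is UTC−11:00, so local arrival = 11:20 AM − 11:00 = 12:20 AM on Dec 5.

12:20 AM on Dec 5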